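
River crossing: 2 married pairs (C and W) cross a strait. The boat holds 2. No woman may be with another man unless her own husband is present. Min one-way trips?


Label couples C and W.
1. WC+WW → (far: WC,WW; near: HC,HW)
2. WC ←   (far: WW; near: HC,HW,WC)
3. HC+HW → (far: HC,HW,WW; near: WC)
4. HC ←   (far: HW,WW; near: HC,WC)  — HC returns, since WC is alone on near bank
5. HC+WC → (far: all four; near: empty)
Every state respects the constraint.
Minimum trips = 5

5


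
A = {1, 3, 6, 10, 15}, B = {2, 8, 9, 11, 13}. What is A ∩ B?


A = {1, 3, 6, 10, 15}
B = {2, 8, 9, 11, 13}
Operation: intersection
Elements in both: none

∅


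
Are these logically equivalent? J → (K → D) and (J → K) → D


Expression 1: J → (K → D)
Expression 2: (J → K) → D
Truth table (J K D | Expr1 Expr2):
  T T T |   T     T
  T T F |   F     F
  T F T |   T     T
  T F F |   T     T
  F T T |   T     T
  F T F |   T     F   ← differ
  F F T |   T     T
  F F F |   T     F   ← differ
Counterexample: J=F, K=T, D=F gives Expr1 = T but Expr2 = F, so the expressions are NOT logically equivalent.

No


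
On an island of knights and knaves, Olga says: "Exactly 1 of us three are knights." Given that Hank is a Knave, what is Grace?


Olga claims exactly 1 knights among Olga, Hank, Grace.
Given: Hank is a Knave.

Case 1: Olga is a Knight (tells truth)
  Then exactly 1 of the three are knights.
  Counting Olga, Hank: 1 knight(s) so far. Need 0 more → Grace = Knave.
Case 2: Olga is a Knave (lies)
  Then the count is NOT 1.
  If Grace = Knight, count = 1 = 1 → claim would be true, contradicts lie.
  If Grace = Knave, count = 0 ≠ 1 → lie confirmed ✓

Grace is a Knave.

Knave


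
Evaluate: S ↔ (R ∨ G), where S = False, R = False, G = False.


S = False, R = False, G = False
Step 1: R ∨ G = False OR False = False
Step 2: S ↔ (False): true when both sides have same truth value.
Result: False ↔ False = True

True


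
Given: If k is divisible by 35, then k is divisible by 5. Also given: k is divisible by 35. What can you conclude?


Modus ponens: P → Q, P ⊢ Q
P: k is divisible by 35
Q: k is divisible by 5
We have P → Q and P is true.
By modus ponens, Q must be true.

k is divisible by 5


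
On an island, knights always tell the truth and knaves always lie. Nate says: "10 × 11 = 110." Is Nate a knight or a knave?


Statement: "10 × 11 = 110."
Actual: 10 × 11 = 110
Claimed: 110
Statement is TRUE → Nate tells the truth → Knight

Knight


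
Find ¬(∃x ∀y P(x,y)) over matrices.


Original: ∃x ∀y P(x,y)
Rule: ¬∀→∃, ¬∃→∀, negate predicate.
Negation: ∀x ∃y ¬P(x,y)

∀x ∃y ¬P(x,y)


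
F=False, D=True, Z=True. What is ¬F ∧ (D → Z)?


F = False, D = True, Z = True
Expression: ¬F ∧ (D → Z)
Step 1: ¬F = NOT False = True
Step 2: D → Z = True → True (false only if D=True, Z=False) = True
Step 3: (True) ∧ (True) = True AND True = True

True


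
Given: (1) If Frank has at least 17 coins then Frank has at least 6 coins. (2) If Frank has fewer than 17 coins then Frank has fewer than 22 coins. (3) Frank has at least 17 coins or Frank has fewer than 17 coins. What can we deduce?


Constructive dilemma: (P → Q) ∧ (R → S), P ∨ R ⊢ Q ∨ S
Premise 1: Frank has at least 17 coins → Frank has at least 6 coins
Premise 2: Frank has fewer than 17 coins → Frank has fewer than 22 coins
Premise 3: Frank has at least 17 coins ∨ Frank has fewer than 17 coins
Case 1: Assuming Frank has at least 17 coins, then by Premise 1, Frank has at least 6 coins.
Case 2: Assuming Frank has fewer than 17 coins, then by Premise 2, Frank has fewer than 22 coins.
Since one of Frank has at least 17 coins or Frank has fewer than 17 coins must hold, we get Frank has at least 6 coins or Frank has fewer than 22 coins.

Frank has at least 6 coins or Frank has fewer than 22 coins.


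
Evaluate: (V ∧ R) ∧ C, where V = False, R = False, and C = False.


V = False, R = False, C = False
Step 1: V ∧ R = False AND False = False
Step 2: False ∧ C = False AND False = False
AND is true only when ALL operands are true.

False


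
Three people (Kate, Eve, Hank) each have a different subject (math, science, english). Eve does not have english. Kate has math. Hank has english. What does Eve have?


From clues:
  Hank → english
  Kate → math
By elimination, Eve gets the remaining.

science


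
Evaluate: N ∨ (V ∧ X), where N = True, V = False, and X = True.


N = True, V = False, X = True
Step 1: V ∧ X = False AND True = False
Step 2: N ∨ False = True OR False = True
AND evaluated first (higher precedence); then OR applied.

True


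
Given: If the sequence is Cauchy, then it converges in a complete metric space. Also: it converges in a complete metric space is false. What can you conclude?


Modus tollens: P → Q, ¬Q ⊢ ¬P
P: the sequence is Cauchy
Q: it converges in a complete metric space
We have P → Q and Q is false.
By modus tollens, P must be false.

It is not the case that the sequence is Cauchy


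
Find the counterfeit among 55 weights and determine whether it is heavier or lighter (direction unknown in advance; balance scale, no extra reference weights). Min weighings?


Let n = 55. 110 possibilities (n weights × lighter/heavier); each weighing has 3 outcomes.
Bound for k weighings: say the first weighing puts j weights on each pan. If it tips, the 2j weighed weights remain suspects (each with a known direction) and k-1 weighings give 3^(k-1) outcomes; 3^(k-1) is odd, so 2j ≤ 3^(k-1) - 1. If it balances, the n - 2j unweighed weights remain with direction unknown: 2(n - 2j) ≤ 3^(k-1) - 1 by the same parity argument. Adding, n ≤ (3^(k-1) - 1) + (3^(k-1) - 1)/2 = (3^k - 3)/2, and the classical three-group strategy achieves this (3 weights in 2 weighings, 12 in 3, 39 in 4, 120 in 5).
So we need the smallest k with (3^k - 3)/2 ≥ 55.
k = 4: (3^4 - 3)/2 = 39 < 55 ✗
k = 5: (3^5 - 3)/2 = 120 ≥ 55 ✓

5


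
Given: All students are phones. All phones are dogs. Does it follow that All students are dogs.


Premise 1: All students are phones.
Premise 2: All phones are dogs.
Conclusion: All students are dogs.
Barbara syllogism (AAA-1): All A are B, All B are C → All A are C.
Middle term (phones) distributed in premise 2.

Valid


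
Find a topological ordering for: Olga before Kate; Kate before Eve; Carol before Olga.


Constraints: Olga before Kate; Kate before Eve; Carol before Olga
Method: repeatedly schedule the remaining task that has no remaining task required before it.
  Step 1: remaining {Carol, Olga, Eve, Kate}; every task except Carol still has a predecessor pending → schedule Carol.
  Step 2: remaining {Olga, Eve, Kate}; every task except Olga still has a predecessor pending → schedule Olga.
  Step 3: remaining {Eve, Kate}; every task except Kate still has a predecessor pending → schedule Kate.
  Step 4: only Eve remains → schedule Eve.
Resulting order:

Carol → Olga → Kate → Eve


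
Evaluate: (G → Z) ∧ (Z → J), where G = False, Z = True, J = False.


G = False, Z = True, J = False
Step 1: G → Z is false only when G=True and Z=False. Result: True
Step 2: Z → J is false only when Z=True and J=False. Result: False
Step 3: True ∧ False = False

False


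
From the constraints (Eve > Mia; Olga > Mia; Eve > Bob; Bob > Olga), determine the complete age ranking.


Constraints: Eve > Mia; Olga > Mia; Eve > Bob; Bob > Olga
Method: at each step, the next-highest is the one remaining person who never appears on the smaller side of a constraint between remaining people.
  Step 1: remaining {Olga, Eve, Mia, Bob}; on the smaller side: {Olga, Mia, Bob} → Eve is next (Eve > Mia; Eve > Bob).
  Step 2: remaining {Olga, Mia, Bob}; on the smaller side: {Olga, Mia} → Bob is next (Bob > Olga).
  Step 3: remaining {Olga, Mia}; on the smaller side: {Mia} → Olga is next (Olga > Mia).
  Step 4: only Mia remains → lowest.
Final ranking (highest to lowest):

Eve > Bob > Olga > Mia


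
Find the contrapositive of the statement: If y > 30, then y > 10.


Original: If y > 30, then y > 10
Contrapositive: If ¬Q, then ¬P
Negate Q: not (y > 10)
Negate P: not (y > 30)

If not (y > 10), then not (y > 30).


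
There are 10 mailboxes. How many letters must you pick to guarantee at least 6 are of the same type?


Pigeonhole: to guarantee k in one of n categories, need (k-1)×n + 1.
k = 6, n = 10
Minimum = (6-1) × 10 + 1 = 5 × 10 + 1

51


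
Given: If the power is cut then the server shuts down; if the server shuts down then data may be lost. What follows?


Hypothetical syllogism: P → Q, Q → R ⊢ P → R
Premise 1: the power is cut → the server shuts down
Premise 2: the server shuts down → data may be lost
Chain the implications: the middle term (the server shuts down) links the two.
Conclusion: If the power is cut, then data may be lost.

If the power is cut, then data may be lost.


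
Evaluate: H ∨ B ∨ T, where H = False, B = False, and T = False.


H = False, B = False, T = False
Step 1: H ∨ B = False OR False = False
Step 2: False ∨ T = False OR False = False
OR is true when at least one operand is true.

False


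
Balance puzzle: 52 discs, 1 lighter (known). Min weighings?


Each weighing has 3 outcomes (left heavy / balance / right heavy), so k weighings distinguish at most 3^k cases; splitting into three near-equal groups achieves this.
Need 3^k ≥ 52: 3^3 = 27 < 52 ≤ 3^4 = 81
k = ⌈log₃(52)⌉ = 4

4


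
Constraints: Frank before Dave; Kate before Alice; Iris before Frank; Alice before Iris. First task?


Constraints: Frank before Dave; Kate before Alice; Iris before Frank; Alice before Iris
The first task can have nothing scheduled before it, so it must never appear on the right of a 'before'.
Tasks appearing after some 'before': Dave, Alice, Frank, Iris.
The only task not in that list is Kate → it is first.

Kate


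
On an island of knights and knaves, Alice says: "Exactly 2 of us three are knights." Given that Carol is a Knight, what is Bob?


Alice claims exactly 2 knights among Alice, Carol, Bob.
Given: Carol is a Knight.

Case 1: Alice is a Knight (tells truth)
  Then exactly 2 of the three are knights.
  Counting Alice, Carol: 2 knight(s) so far. Need 0 more → Bob = Knave.
Case 2: Alice is a Knave (lies)
  Then the count is NOT 2.
  If Bob = Knight, count = 2 = 2 → claim would be true, contradicts lie.
  If Bob = Knave, count = 1 ≠ 2 → lie confirmed ✓

Bob is a Knave.

Knave


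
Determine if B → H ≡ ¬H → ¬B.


Expression 1: B → H
Expression 2: ¬H → ¬B
Truth table (B H | Expr1 Expr2):
  T T |   T     T
  T F |   F     F
  F T |   T     T
  F F |   T     T
All 4 rows agree, so the expressions are logically equivalent.

Yes


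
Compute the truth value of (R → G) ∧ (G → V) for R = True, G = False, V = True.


R = True, G = False, V = True
Step 1: R → G is false only when R=True and G=False. Result: False
Step 2: G → V is false only when G=True and V=False. Result: True
Step 3: False ∧ True = False

False


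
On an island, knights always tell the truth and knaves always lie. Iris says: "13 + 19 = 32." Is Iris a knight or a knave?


Statement: "13 + 19 = 32."
Actual: 13 + 19 = 32
Claimed: 32
Statement is TRUE → Iris tells the truth → Knight

Knight


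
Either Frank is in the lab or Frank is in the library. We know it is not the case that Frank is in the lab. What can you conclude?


Disjunctive syllogism: P ∨ Q, ¬P ⊢ Q
Disjunction: Frank is in the lab ∨ Frank is in the library
We know it is not the case that Frank is in the lab.
By disjunctive syllogism, the other disjunct must be true.

Frank is in the library


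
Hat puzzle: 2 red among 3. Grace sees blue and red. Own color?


Total red = 2, seen red = 1
Own red = 2 - 1 = 1
Grace's hat is red.

red


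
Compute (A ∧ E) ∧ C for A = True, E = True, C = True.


A = True, E = True, C = True
Step 1: A ∧ E = True AND True = True
Step 2: True ∧ C = True AND True = True
AND is true only when ALL operands are true.

True


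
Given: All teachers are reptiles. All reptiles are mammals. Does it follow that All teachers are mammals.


Premise 1: All teachers are reptiles.
Premise 2: All reptiles are mammals.
Conclusion: All teachers are mammals.
Barbara syllogism (AAA-1): All A are B, All B are C → All A are C.
Middle term (reptiles) distributed in premise 2.

Valid


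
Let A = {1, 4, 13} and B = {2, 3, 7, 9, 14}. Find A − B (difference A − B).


A = {1, 4, 13}
B = {2, 3, 7, 9, 14}
Operation: difference A − B
In A but not B: 1, 4, 13

{1, 4, 13}


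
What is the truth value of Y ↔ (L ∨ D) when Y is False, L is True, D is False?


Y = False, L = True, D = False
Step 1: L ∨ D = True OR False = True
Step 2: Y ↔ (True): true when both sides have same truth value.
Result: False ↔ True = False

False


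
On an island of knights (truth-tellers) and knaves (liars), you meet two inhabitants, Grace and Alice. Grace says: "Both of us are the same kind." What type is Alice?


Grace says: "Both of us are the same kind."
Case 1: Grace is a Knight (truth-teller)
  Statement is true → they ARE the same → Alice is also a Knight
Case 2: Grace is a Knave (liar)
  Statement is false → they are NOT the same → Alice is a Knight
In both cases, Alice is a Knight.

Knight


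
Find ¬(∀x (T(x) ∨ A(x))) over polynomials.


Original: ∀x (T(x) ∨ A(x))
Rule: ¬∀→∃, ¬∃→∀, negate predicate.
Negation: ∃x (¬T(x) ∧ ¬A(x))

∃x (¬T(x) ∧ ¬A(x))


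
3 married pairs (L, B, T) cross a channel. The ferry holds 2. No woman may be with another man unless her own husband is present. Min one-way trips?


Label couples L, B, T (H = husband, W = wife).
Counting alone: 6 people, the ferry carries 2 and someone must bring it back, so each round trip nets at most +1 on the far side until the last crossing → at least 9 trips. The jealousy constraint makes 9 impossible; the shortest valid schedule has 11:
1. WL+WB →  (far: WL,WB; near: HL,HB,HT,WT)
2. WL ←       (far: WB; near: HL,HB,HT,WL,WT)
3. WL+WT →  (far: WL,WB,WT; near: HL,HB,HT)
4. WL ←       (far: WB,WT; near: HL,HB,HT,WL)
5. HB+HT →  (far: HB,WB,HT,WT; near: HL,WL)
6. HB+WB ←  (far: HT,WT; near: HL,WL,HB,WB)
7. HL+HB →  (far: HL,HB,HT,WT; near: WL,WB)
8. WT ←       (far: HL,HB,HT; near: WL,WB,WT)
9. WL+WB →  (far: HL,WL,HB,WB,HT; near: WT)
10. HT ←      (far: HL,WL,HB,WB; near: HT,WT)
11. HT+WT → (far: all six; near: empty)
In every state each wife is either with her husband or with no other man.
Minimum trips = 11

11


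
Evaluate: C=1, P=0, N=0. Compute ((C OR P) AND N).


C OR P = 1|0 = 1
1 AND 0 = 0

0


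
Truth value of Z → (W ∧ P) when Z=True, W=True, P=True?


Z = True, W = True, P = True
Expression: Z → (W ∧ P)
Step 1: W ∧ P = True AND True = True
Step 2: Z → (True) = True → True = True

True


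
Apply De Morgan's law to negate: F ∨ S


De Morgan's law: ¬(P ∨ Q) ≡ ¬P ∧ ¬Q
¬(F ∨ S) = ¬F ∧ ¬S

¬F ∧ ¬S


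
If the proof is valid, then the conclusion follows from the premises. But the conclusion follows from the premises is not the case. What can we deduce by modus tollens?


Modus tollens: P → Q, ¬Q ⊢ ¬P
P: the proof is valid
Q: the conclusion follows from the premises
We have P → Q and Q is false.
By modus tollens, P must be false.

It is not the case that the proof is valid


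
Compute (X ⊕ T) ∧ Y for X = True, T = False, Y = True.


X = True, T = False, Y = True
Step 1: X ⊕ T = True XOR False = True
Step 2: True ∧ Y = True AND True = True
XOR true when exactly one of X,T is true; then AND with Y.

True


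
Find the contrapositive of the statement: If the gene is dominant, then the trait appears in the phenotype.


Original: If the gene is dominant, then the trait appears in the phenotype
Contrapositive: If ¬Q, then ¬P
Negate Q: not (the trait appears in the phenotype)
Negate P: not (the gene is dominant)

If not (the trait appears in the phenotype), then not (the gene is dominant).


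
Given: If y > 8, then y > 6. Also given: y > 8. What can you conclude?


Modus ponens: P → Q, P ⊢ Q
P: y > 8
Q: y > 6
We have P → Q and P is true.
By modus ponens, Q must be true.

y > 6


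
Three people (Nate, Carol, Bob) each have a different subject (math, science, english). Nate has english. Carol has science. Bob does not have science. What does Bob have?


From clues:
  Carol → science
  Nate → english
By elimination, Bob gets the remaining.

math


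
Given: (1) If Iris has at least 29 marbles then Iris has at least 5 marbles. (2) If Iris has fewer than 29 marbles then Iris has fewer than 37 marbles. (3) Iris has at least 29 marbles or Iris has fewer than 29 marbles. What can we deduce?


Constructive dilemma: (P → Q) ∧ (R → S), P ∨ R ⊢ Q ∨ S
Premise 1: Iris has at least 29 marbles → Iris has at least 5 marbles
Premise 2: Iris has fewer than 29 marbles → Iris has fewer than 37 marbles
Premise 3: Iris has at least 29 marbles ∨ Iris has fewer than 29 marbles
Case 1: Assuming Iris has at least 29 marbles, then by Premise 1, Iris has at least 5 marbles.
Case 2: Assuming Iris has fewer than 29 marbles, then by Premise 2, Iris has fewer than 37 marbles.
Since one of Iris has at least 29 marbles or Iris has fewer than 29 marbles must hold, we get Iris has at least 5 marbles or Iris has fewer than 37 marbles.

Iris has at least 5 marbles or Iris has fewer than 37 marbles.


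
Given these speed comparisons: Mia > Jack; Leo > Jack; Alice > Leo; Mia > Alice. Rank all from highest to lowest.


Constraints: Mia > Jack; Leo > Jack; Alice > Leo; Mia > Alice
Method: at each step, the next-highest is the one remaining person who never appears on the smaller side of a constraint between remaining people.
  Step 1: remaining {Jack, Alice, Mia, Leo}; on the smaller side: {Jack, Alice, Leo} → Mia is next (Mia > Jack; Mia > Alice).
  Step 2: remaining {Jack, Alice, Leo}; on the smaller side: {Jack, Leo} → Alice is next (Alice > Leo).
  Step 3: remaining {Jack, Leo}; on the smaller side: {Jack} → Leo is next (Leo > Jack).
  Step 4: only Jack remains → lowest.
Final ranking (highest to lowest):

Mia > Alice > Leo > Jack


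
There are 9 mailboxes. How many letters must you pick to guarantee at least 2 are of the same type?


Pigeonhole: to guarantee k in one of n categories, need (k-1)×n + 1.
k = 2, n = 9
Minimum = (2-1) × 9 + 1 = 1 × 9 + 1

10


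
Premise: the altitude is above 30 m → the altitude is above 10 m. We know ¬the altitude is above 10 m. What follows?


Modus tollens: P → Q, ¬Q ⊢ ¬P
P: the altitude is above 30 m
Q: the altitude is above 10 m
We have P → Q and Q is false.
By modus tollens, P must be false.

It is not the case that the altitude is above 30 m


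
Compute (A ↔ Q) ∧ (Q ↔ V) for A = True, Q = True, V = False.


A = True, Q = True, V = False
Step 1: A ↔ Q is true when A and Q have the same value. Result: True
Step 2: Q ↔ V is true when Q and V have the same value. Result: False
Step 3: True ∧ False = False

False


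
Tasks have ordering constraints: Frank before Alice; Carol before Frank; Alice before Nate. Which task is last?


Constraints: Frank before Alice; Carol before Frank; Alice before Nate
The last task can have nothing scheduled after it, so it must never appear on the left of a 'before'.
Tasks appearing before some other task: Frank, Carol, Alice.
The only task not in that list is Nate → it is last.

Nate


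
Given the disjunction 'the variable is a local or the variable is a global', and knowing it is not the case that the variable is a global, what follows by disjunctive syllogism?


Disjunctive syllogism: P ∨ Q, ¬P ⊢ Q
Disjunction: the variable is a local ∨ the variable is a global
We know it is not the case that the variable is a global.
By disjunctive syllogism, the other disjunct must be true.

The variable is a local


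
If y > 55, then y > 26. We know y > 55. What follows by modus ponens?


Modus ponens: P → Q, P ⊢ Q
P: y > 55
Q: y > 26
We have P → Q and P is true.
By modus ponens, Q must be true.

y > 26


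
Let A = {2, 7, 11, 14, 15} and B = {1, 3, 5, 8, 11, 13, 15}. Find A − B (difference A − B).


A = {2, 7, 11, 14, 15}
B = {1, 3, 5, 8, 11, 13, 15}
Operation: difference A − B
In A but not B: 2, 7, 14

{2, 7, 14}


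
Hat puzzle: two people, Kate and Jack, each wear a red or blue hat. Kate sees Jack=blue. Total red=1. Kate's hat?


Total red = 1, Jack = blue
Red accounted for: 0
Remaining for Kate: 1
Kate's hat is red.

red


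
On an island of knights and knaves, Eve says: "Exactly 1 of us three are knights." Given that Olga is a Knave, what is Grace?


Eve claims exactly 1 knights among Eve, Olga, Grace.
Given: Olga is a Knave.

Case 1: Eve is a Knight (tells truth)
  Then exactly 1 of the three are knights.
  Counting Eve, Olga: 1 knight(s) so far. Need 0 more → Grace = Knave.
Case 2: Eve is a Knave (lies)
  Then the count is NOT 1.
  If Grace = Knight, count = 1 = 1 → claim would be true, contradicts lie.
  If Grace = Knave, count = 0 ≠ 1 → lie confirmed ✓

Grace is a Knave.

Knave


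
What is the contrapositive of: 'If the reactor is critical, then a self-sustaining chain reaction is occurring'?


Original: If the reactor is critical, then a self-sustaining chain reaction is occurring
Contrapositive: If ¬Q, then ¬P
Negate Q: not (a self-sustaining chain reaction is occurring)
Negate P: not (the reactor is critical)

If not (a self-sustaining chain reaction is occurring), then not (the reactor is critical).


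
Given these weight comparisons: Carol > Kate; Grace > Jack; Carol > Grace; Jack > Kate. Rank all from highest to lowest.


Constraints: Carol > Kate; Grace > Jack; Carol > Grace; Jack > Kate
Method: at each step, the next-highest is the one remaining person who never appears on the smaller side of a constraint between remaining people.
  Step 1: remaining {Grace, Carol, Kate, Jack}; on the smaller side: {Grace, Kate, Jack} → Carol is next (Carol > Kate; Carol > Grace).
  Step 2: remaining {Grace, Kate, Jack}; on the smaller side: {Kate, Jack} → Grace is next (Grace > Jack).
  Step 3: remaining {Kate, Jack}; on the smaller side: {Kate} → Jack is next (Jack > Kate).
  Step 4: only Kate remains → lowest.
Final ranking (highest to lowest):

Carol > Grace > Jack > Kate


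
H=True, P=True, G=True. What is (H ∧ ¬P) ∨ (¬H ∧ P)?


H = True, P = True, G = True
Expression: (H ∧ ¬P) ∨ (¬H ∧ P)
Step 1: ¬P = NOT True = False
Step 2: H ∧ ¬P = True AND False = False
Step 3: ¬H = NOT True = False
Step 4: ¬H ∧ P = False AND True = False
Step 5: (False) ∨ (False) = False OR False = False

False


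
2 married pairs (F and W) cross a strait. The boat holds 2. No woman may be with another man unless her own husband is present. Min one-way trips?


Label couples F and W.
1. WF+WW → (far: WF,WW; near: HF,HW)
2. WF ←   (far: WW; near: HF,HW,WF)
3. HF+HW → (far: HF,HW,WW; near: WF)
4. HF ←   (far: HW,WW; near: HF,WF)  — HF returns, since WF is alone on near bank
5. HF+WF → (far: all four; near: empty)
Every state respects the constraint.
Minimum trips = 5

5


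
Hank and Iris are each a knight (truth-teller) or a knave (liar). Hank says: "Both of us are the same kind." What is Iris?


Hank says: "Both of us are the same kind."
Case 1: Hank is a Knight (truth-teller)
  Statement is true → they ARE the same → Iris is also a Knight
Case 2: Hank is a Knave (liar)
  Statement is false → they are NOT the same → Iris is a Knight
In both cases, Iris is a Knight.

Knight


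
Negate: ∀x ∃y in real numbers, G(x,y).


Original: ∀x ∃y G(x,y)
Rule: ¬∀→∃, ¬∃→∀, negate predicate.
Negation: ∃x ∀y ¬G(x,y)

∃x ∀y ¬G(x,y)


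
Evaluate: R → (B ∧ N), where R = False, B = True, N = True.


R = False, B = True, N = True
Step 1: B ∧ N = True AND True = True
Step 2: R → (True): false only when R=True and consequent=False.
Result: True

True


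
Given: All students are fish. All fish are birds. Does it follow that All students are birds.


Premise 1: All students are fish.
Premise 2: All fish are birds.
Conclusion: All students are birds.
Barbara syllogism (AAA-1): All A are B, All B are C → All A are C.
Middle term (fish) distributed in premise 2.

Valid


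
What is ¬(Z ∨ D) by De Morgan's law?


De Morgan's law: ¬(P ∨ Q) ≡ ¬P ∧ ¬Q
¬(Z ∨ D) = ¬Z ∧ ¬D

¬Z ∧ ¬D


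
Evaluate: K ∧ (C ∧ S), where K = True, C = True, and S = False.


K = True, C = True, S = False
Step 1: C ∧ S = True AND False = False
Step 2: K ∧ False = True AND False = False
AND is true only when ALL operands are true.

False


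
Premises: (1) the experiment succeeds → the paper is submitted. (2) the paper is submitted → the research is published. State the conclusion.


Hypothetical syllogism: P → Q, Q → R ⊢ P → R
Premise 1: the experiment succeeds → the paper is submitted
Premise 2: the paper is submitted → the research is published
Chain the implications: the middle term (the paper is submitted) links the two.
Conclusion: If the experiment succeeds, then the research is published.

If the experiment succeeds, then the research is published.


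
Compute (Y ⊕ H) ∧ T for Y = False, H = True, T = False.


Y = False, H = True, T = False
Step 1: Y ⊕ H = False XOR True = True
Step 2: True ∧ T = True AND False = False
XOR true when exactly one of Y,H is true; then AND with T.

False


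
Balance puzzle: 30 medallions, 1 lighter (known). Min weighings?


Each weighing has 3 outcomes (left heavy / balance / right heavy), so k weighings distinguish at most 3^k cases; splitting into three near-equal groups achieves this.
Need 3^k ≥ 30: 3^3 = 27 < 30 ≤ 3^4 = 81
k = ⌈log₃(30)⌉ = 4

4


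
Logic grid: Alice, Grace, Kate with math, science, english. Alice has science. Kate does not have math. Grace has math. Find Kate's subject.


From clues:
  Alice → science
  Grace → math
By elimination, Kate gets the remaining.

english


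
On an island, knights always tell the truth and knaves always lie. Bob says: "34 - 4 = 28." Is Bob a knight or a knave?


Statement: "34 - 4 = 28."
Actual: 34 - 4 = 30
Claimed: 28
Statement is FALSE → Bob lies → Knave

Knave


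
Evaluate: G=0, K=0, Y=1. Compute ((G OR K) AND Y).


G OR K = 0|0 = 0
0 AND 1 = 0

0


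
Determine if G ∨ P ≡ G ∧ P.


Expression 1: G ∨ P
Expression 2: G ∧ P
Truth table (G P | Expr1 Expr2):
  T T |   T     T
  T F |   T     F   ← differ
  F T |   T     F   ← differ
  F F |   F     F
Counterexample: G=T, P=F gives Expr1 = T but Expr2 = F, so the expressions are NOT logically equivalent.

No


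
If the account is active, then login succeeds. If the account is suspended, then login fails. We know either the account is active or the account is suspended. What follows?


Constructive dilemma: (P → Q) ∧ (R → S), P ∨ R ⊢ Q ∨ S
Premise 1: the account is active → login succeeds
Premise 2: the account is suspended → login fails
Premise 3: the account is active ∨ the account is suspended
Case 1: Assuming the account is active, then by Premise 1, login succeeds.
Case 2: Assuming the account is suspended, then by Premise 2, login fails.
Since one of the account is active or the account is suspended must hold, we get login succeeds or login fails.

Login succeeds or login fails.


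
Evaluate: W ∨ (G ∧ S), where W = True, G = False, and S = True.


W = True, G = False, S = True
Step 1: G ∧ S = False AND True = False
Step 2: W ∨ False = True OR False = True
AND evaluated first (higher precedence); then OR applied.

True


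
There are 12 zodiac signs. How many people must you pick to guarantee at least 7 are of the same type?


Pigeonhole: to guarantee k in one of n categories, need (k-1)×n + 1.
k = 7, n = 12
Minimum = (7-1) × 12 + 1 = 6 × 12 + 1

73


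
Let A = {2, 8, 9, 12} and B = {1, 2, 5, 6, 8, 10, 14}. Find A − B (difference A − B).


A = {2, 8, 9, 12}
B = {1, 2, 5, 6, 8, 10, 14}
Operation: difference A − B
In A but not B: 9, 12

{9, 12}


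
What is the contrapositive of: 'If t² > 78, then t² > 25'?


Original: If t² > 78, then t² > 25
Contrapositive: If ¬Q, then ¬P
Negate Q: not (t² > 25)
Negate P: not (t² > 78)

If not (t² > 25), then not (t² > 78).


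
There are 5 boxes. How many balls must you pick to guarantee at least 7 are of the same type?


Pigeonhole: to guarantee k in one of n categories, need (k-1)×n + 1.
k = 7, n = 5
Minimum = (7-1) × 5 + 1 = 6 × 5 + 1

31


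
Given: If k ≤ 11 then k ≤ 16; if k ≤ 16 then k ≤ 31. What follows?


Hypothetical syllogism: P → Q, Q → R ⊢ P → R
Premise 1: k ≤ 11 → k ≤ 16
Premise 2: k ≤ 16 → k ≤ 31
Chain the implications: the middle term (k ≤ 16) links the two.
Conclusion: If k ≤ 11, then k ≤ 31.

If k ≤ 11, then k ≤ 31.


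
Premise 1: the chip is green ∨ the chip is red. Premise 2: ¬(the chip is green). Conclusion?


Disjunctive syllogism: P ∨ Q, ¬P ⊢ Q
Disjunction: the chip is green ∨ the chip is red
We know it is not the case that the chip is green.
By disjunctive syllogism, the other disjunct must be true.

The chip is red


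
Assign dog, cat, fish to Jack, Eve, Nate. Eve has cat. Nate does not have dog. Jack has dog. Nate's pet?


From clues:
  Eve → cat
  Jack → dog
By elimination, Nate gets the remaining.

fish


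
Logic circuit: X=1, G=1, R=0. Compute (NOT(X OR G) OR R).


X OR G = 1
NOT(1) = 0
0 OR 0 = 0

0


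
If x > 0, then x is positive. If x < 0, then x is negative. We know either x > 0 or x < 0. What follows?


Constructive dilemma: (P → Q) ∧ (R → S), P ∨ R ⊢ Q ∨ S
Premise 1: x > 0 → x is positive
Premise 2: x < 0 → x is negative
Premise 3: x > 0 ∨ x < 0
Case 1: Assuming x > 0, then by Premise 1, x is positive.
Case 2: Assuming x < 0, then by Premise 2, x is negative.
Since one of x > 0 or x < 0 must hold, we get x is positive or x is negative.

x is positive or x is negative.


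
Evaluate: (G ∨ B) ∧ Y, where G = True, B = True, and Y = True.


G = True, B = True, Y = True
Step 1: G ∨ B = True OR True = True
Step 2: True ∧ Y = True AND True = True
OR is true when at least one operand is true; AND requires both.

True


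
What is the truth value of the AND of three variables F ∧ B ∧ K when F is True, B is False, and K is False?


F = True, B = False, K = False
Step 1: F ∧ B = True AND False = False
Step 2: (False) ∧ K = (False) AND False = False
AND is true only when ALL operands are true.

False


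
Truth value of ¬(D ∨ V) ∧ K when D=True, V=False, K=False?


D = True, V = False, K = False
Expression: ¬(D ∨ V) ∧ K
Step 1: D ∨ V = True OR False = True
Step 2: ¬(D ∨ V) = NOT True = False
Step 3: (False) ∧ K = False AND False = False

False


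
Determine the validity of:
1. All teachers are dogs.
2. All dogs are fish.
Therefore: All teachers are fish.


Premise 1: All teachers are dogs.
Premise 2: All dogs are fish.
Conclusion: All teachers are fish.
Barbara syllogism (AAA-1): All A are B, All B are C → All A are C.
Middle term (dogs) distributed in premise 2.

Valid


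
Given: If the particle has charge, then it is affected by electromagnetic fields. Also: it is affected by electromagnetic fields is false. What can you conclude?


Modus tollens: P → Q, ¬Q ⊢ ¬P
P: the particle has charge
Q: it is affected by electromagnetic fields
We have P → Q and Q is false.
By modus tollens, P must be false.

It is not the case that the particle has charge


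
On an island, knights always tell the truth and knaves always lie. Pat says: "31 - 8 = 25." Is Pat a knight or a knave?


Statement: "31 - 8 = 25."
Actual: 31 - 8 = 23
Claimed: 25
Statement is FALSE → Pat lies → Knave

Knave


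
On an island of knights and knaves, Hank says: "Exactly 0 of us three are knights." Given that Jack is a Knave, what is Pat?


Hank claims exactly 0 knights among Hank, Jack, Pat.
Given: Jack is a Knave.

Case 1: Hank is a Knight (tells truth)
  Then exactly 0 of the three are knights.
  Counting Hank, Jack: 1 knight(s) so far. Need -1 more → impossible.
Case 2: Hank is a Knave (lies)
  Then the count is NOT 0.
  If Pat = Knave, count = 0 = 0 → claim would be true, contradicts lie.
  If Pat = Knight, count = 1 ≠ 0 → lie confirmed ✓

Pat is a Knight.

Knight


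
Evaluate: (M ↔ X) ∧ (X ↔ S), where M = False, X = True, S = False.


M = False, X = True, S = False
Step 1: M ↔ X is true when M and X have the same value. Result: False
Step 2: X ↔ S is true when X and S have the same value. Result: False
Step 3: False ∧ False = False

False


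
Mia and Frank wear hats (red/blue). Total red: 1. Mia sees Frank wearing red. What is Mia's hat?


Total red = 1, Frank = red
Red accounted for: 1
Remaining for Mia: 0
Mia's hat is blue.

blue


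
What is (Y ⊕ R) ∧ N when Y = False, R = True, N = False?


Y = False, R = True, N = False
Step 1: Y ⊕ R = False XOR True = True
Step 2: True ∧ N = True AND False = False
XOR true when exactly one of Y,R is true; then AND with N.

False


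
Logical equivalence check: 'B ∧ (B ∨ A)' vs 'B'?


Expression 1: B ∧ (B ∨ A)
Expression 2: B
Truth table (B A | Expr1 Expr2):
  T T |   T     T
  T F |   T     T
  F T |   F     F
  F F |   F     F
All 4 rows agree, so the expressions are logically equivalent.

Yes


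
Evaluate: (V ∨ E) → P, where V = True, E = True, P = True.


V = True, E = True, P = True
Step 1: V ∨ E = True OR True = True
Step 2: (True) → P: false only when antecedent=True and P=False.
Result: True

True


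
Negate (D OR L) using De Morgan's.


De Morgan's law: ¬(P ∨ Q) ≡ ¬P ∧ ¬Q
¬(D ∨ L) = ¬D ∧ ¬L

¬D ∧ ¬L


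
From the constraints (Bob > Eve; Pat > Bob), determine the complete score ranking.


Constraints: Bob > Eve; Pat > Bob
Method: at each step, the next-highest is the one remaining person who never appears on the smaller side of a constraint between remaining people.
  Step 1: remaining {Bob, Pat, Eve}; on the smaller side: {Bob, Eve} → Pat is next (Pat > Bob).
  Step 2: remaining {Bob, Eve}; on the smaller side: {Eve} → Bob is next (Bob > Eve).
  Step 3: only Eve remains → lowest.
Final ranking (highest to lowest):

Pat > Bob > Eve


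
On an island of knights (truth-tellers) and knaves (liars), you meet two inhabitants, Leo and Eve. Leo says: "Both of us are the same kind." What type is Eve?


Leo says: "Both of us are the same kind."
Case 1: Leo is a Knight (truth-teller)
  Statement is true → they ARE the same → Eve is also a Knight
Case 2: Leo is a Knave (liar)
  Statement is false → they are NOT the same → Eve is a Knight
In both cases, Eve is a Knight.

Knight


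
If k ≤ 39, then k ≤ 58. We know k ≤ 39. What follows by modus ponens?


Modus ponens: P → Q, P ⊢ Q
P: k ≤ 39
Q: k ≤ 58
We have P → Q and P is true.
By modus ponens, Q must be true.

k ≤ 58


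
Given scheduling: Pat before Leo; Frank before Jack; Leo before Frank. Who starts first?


Constraints: Pat before Leo; Frank before Jack; Leo before Frank
The first task can have nothing scheduled before it, so it must never appear on the right of a 'before'.
Tasks appearing after some 'before': Leo, Jack, Frank.
The only task not in that list is Pat → it is first.

Pat


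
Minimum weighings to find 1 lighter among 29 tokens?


Each weighing has 3 outcomes (left heavy / balance / right heavy), so k weighings distinguish at most 3^k cases; splitting into three near-equal groups achieves this.
Need 3^k ≥ 29: 3^3 = 27 < 29 ≤ 3^4 = 81
k = ⌈log₃(29)⌉ = 4

4


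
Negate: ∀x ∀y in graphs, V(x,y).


Original: ∀x ∀y V(x,y)
Rule: ¬∀→∃, ¬∃→∀, negate predicate.
Negation: ∃x ∃y ¬V(x,y)

∃x ∃y ¬V(x,y)


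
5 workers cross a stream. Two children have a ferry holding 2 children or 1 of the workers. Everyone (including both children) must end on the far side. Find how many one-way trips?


Per crossing of one of the workers: children→, one←, one of the workers→, one← = 4 trips
5 × 4 = 20, + 1 final children→ = 21
Minimum trips = 21

21


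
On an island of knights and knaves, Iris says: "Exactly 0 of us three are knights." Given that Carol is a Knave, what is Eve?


Iris claims exactly 0 knights among Iris, Carol, Eve.
Given: Carol is a Knave.

Case 1: Iris is a Knight (tells truth)
  Then exactly 0 of the three are knights.
  Counting Iris, Carol: 1 knight(s) so far. Need -1 more → impossible.
Case 2: Iris is a Knave (lies)
  Then the count is NOT 0.
  If Eve = Knave, count = 0 = 0 → claim would be true, contradicts lie.
  If Eve = Knight, count = 1 ≠ 0 → lie confirmed ✓

Eve is a Knight.

Knight


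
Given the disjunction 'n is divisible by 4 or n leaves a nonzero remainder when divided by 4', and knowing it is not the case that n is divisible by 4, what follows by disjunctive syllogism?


Disjunctive syllogism: P ∨ Q, ¬P ⊢ Q
Disjunction: n is divisible by 4 ∨ n leaves a nonzero remainder when divided by 4
We know it is not the case that n is divisible by 4.
By disjunctive syllogism, the other disjunct must be true.

n leaves a nonzero remainder when divided by 4


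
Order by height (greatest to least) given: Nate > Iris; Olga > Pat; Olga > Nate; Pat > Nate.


Constraints: Nate > Iris; Olga > Pat; Olga > Nate; Pat > Nate
Method: at each step, the next-highest is the one remaining person who never appears on the smaller side of a constraint between remaining people.
  Step 1: remaining {Iris, Olga, Nate, Pat}; on the smaller side: {Iris, Nate, Pat} → Olga is next (Olga > Pat; Olga > Nate).
  Step 2: remaining {Iris, Nate, Pat}; on the smaller side: {Iris, Nate} → Pat is next (Pat > Nate).
  Step 3: remaining {Iris, Nate}; on the smaller side: {Iris} → Nate is next (Nate > Iris).
  Step 4: only Iris remains → lowest.
Final ranking (highest to lowest):

Olga > Pat > Nate > Iris


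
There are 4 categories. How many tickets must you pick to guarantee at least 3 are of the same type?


Pigeonhole: to guarantee k in one of n categories, need (k-1)×n + 1.
k = 3, n = 4
Minimum = (3-1) × 4 + 1 = 2 × 4 + 1

9


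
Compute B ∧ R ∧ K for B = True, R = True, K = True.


B = True, R = True, K = True
Step 1: B ∧ R = True AND True = True
Step 2: (True) ∧ K = (True) AND True = True
AND is true only when ALL operands are true.

True


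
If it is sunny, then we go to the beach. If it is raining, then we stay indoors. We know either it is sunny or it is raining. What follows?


Constructive dilemma: (P → Q) ∧ (R → S), P ∨ R ⊢ Q ∨ S
Premise 1: it is sunny → we go to the beach
Premise 2: it is raining → we stay indoors
Premise 3: it is sunny ∨ it is raining
Case 1: Assuming it is sunny, then by Premise 1, we go to the beach.
Case 2: Assuming it is raining, then by Premise 2, we stay indoors.
Since one of it is sunny or it is raining must hold, we get we go to the beach or we stay indoors.

We go to the beach or we stay indoors.


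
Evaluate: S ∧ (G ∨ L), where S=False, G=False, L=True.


S = False, G = False, L = True
Expression: S ∧ (G ∨ L)
Step 1: G ∨ L = False OR True = True
Step 2: S ∧ (True) = False AND True = False

False


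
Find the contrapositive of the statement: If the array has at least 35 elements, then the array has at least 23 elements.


Original: If the array has at least 35 elements, then the array has at least 23 elements
Contrapositive: If ¬Q, then ¬P
Negate Q: not (the array has at least 23 elements)
Negate P: not (the array has at least 35 elements)

If not (the array has at least 23 elements), then not (the array has at least 35 elements).
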